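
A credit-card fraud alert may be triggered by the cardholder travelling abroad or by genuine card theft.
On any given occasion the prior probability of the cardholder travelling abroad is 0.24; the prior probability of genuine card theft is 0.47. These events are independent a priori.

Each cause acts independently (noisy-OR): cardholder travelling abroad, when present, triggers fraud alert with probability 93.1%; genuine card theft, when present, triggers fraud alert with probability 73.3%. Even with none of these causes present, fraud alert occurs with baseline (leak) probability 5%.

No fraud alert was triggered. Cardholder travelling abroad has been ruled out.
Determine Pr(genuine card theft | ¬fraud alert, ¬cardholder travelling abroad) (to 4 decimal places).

Pr(genuine card theft | ¬fraud alert, ¬cardholder travelling abroad) ≈ 0.1914

Under noisy-OR, P(fraud alert | causes) = 1 − (1−0.05)·∏(1−qᵢ) over the active causes.
P(¬fraud alert | ¬cardholder travelling abroad) = 0.95*0.53 + 0.25365*0.47 = 0.503500 + 0.119215 = 0.622715
The genuine card theft-present share is 0.25365*0.47 = 0.119215.
Hence the posterior is 0.119215/0.622715 ≈ 0.1914.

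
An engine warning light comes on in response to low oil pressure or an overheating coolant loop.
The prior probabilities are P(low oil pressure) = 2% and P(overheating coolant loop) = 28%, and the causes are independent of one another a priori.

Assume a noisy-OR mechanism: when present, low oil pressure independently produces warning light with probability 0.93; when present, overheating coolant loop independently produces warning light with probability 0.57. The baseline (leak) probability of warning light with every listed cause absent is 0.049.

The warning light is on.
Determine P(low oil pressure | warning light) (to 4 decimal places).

P(low oil pressure | warning light) ≈ 0.0876

Under noisy-OR, P(warning light | causes) = 1 − (1−0.049)·∏(1−qᵢ) over the active causes.
P(warning light) = 0.049·0.98·0.72 + 0.59107·0.98·0.28 + 0.93343·0.02·0.72 + 0.971375·0.02·0.28 = 0.034574 + 0.162190 + 0.013441 + 0.005440 = 0.215645
The low oil pressure-present share is 0.013441 + 0.005440 = 0.018881.
P(low oil pressure | warning light) = 0.018881 / 0.215645 ≈ 0.0876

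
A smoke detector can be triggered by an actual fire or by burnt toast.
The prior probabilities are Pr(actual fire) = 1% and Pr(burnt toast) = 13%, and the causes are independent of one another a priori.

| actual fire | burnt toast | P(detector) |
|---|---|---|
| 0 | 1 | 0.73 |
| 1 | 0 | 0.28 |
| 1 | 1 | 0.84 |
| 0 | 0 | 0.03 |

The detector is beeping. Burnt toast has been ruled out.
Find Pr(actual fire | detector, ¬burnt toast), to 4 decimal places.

Pr(actual fire | detector, ¬burnt toast) ≈ 0.0862

By total probability over both values of actual fire:
  P(detector | ¬burnt toast) = 0.03·0.99 + 0.28·0.01
        = 0.029700 + 0.002800 = 0.032500
Configurations with actual fire contribute 0.002800, so
  P(actual fire | detector, ¬burnt toast) = 0.002800 / 0.032500 ≈ 0.0862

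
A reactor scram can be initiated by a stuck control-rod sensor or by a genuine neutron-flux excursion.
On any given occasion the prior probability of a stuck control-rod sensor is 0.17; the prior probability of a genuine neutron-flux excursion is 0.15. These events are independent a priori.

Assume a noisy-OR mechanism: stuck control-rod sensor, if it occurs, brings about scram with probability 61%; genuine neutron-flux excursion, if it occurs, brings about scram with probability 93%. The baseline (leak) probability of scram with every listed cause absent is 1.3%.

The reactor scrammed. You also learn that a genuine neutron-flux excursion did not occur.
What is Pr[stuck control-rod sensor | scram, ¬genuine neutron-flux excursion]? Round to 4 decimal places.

Pr[stuck control-rod sensor | scram, ¬genuine neutron-flux excursion] ≈ 0.9065

Under noisy-OR, P(scram | causes) = 1 − (1−0.013)·∏(1−qᵢ) over the active causes.
Weight on stuck control-rod sensor=true, given the evidence: 0.61507×0.17 = 0.104562
Normalizer over all consistent configurations: 0.013×0.83 + 0.61507×0.17 = 0.115352
P(stuck control-rod sensor | scram, ¬genuine neutron-flux excursion) = 0.104562/0.115352 ≈ 0.9065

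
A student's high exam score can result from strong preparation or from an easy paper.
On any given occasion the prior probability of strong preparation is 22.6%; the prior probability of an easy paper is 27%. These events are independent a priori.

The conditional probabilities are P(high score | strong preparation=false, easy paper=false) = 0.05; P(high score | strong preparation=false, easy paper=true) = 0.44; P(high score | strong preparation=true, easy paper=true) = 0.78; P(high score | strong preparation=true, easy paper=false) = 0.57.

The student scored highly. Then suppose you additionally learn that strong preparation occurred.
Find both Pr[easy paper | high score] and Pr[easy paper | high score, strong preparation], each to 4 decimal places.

P(high score) = 0.05*0.774*0.73 + 0.44*0.774*0.27 + 0.57*0.226*0.73 + 0.78*0.226*0.27 = 0.028251 + 0.091951 + 0.094039 + 0.047596 = 0.261837
The easy paper-present share is 0.091951 + 0.047596 = 0.139547.
Hence the posterior is 0.139547/0.261837 ≈ 0.5330.

Now also conditioning on strong preparation=true:
Sum P(high score|·) weighted by the priors over both values of easy paper:
  P(high score | strong preparation) = 0.57×0.73 + 0.78×0.27
        = 0.416100 + 0.210600 = 0.626700
Keeping only the easy paper-present terms gives 0.210600, so
  P(easy paper | high score, strong preparation) = 0.210600 / 0.626700 ≈ 0.3360
— strong preparation explains away the evidence for easy paper.

Pr[easy paper | high score] ≈ 0.5330; Pr[easy paper | high score, strong preparation] ≈ 0.3360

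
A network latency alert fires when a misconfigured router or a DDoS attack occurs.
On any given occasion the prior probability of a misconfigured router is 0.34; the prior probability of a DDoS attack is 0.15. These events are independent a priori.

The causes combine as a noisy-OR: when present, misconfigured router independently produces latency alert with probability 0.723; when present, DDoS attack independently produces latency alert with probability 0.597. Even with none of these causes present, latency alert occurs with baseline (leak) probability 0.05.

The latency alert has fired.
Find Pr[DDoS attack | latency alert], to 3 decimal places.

Under noisy-OR, P(latency alert | causes) = 1 − (1−0.05)·∏(1−qᵢ) over the active causes.
Weight on DDoS attack=true, given the evidence: 0.061098 + 0.045592 = 0.106690
Denominator P(latency alert): 0.05·0.66·0.85 + 0.61715·0.66·0.15 + 0.73685·0.34·0.85 + 0.893951·0.34·0.15 = 0.347690
Posterior = 0.106690 / 0.347690 ≈ 0.307

Pr[DDoS attack | latency alert] ≈ 0.307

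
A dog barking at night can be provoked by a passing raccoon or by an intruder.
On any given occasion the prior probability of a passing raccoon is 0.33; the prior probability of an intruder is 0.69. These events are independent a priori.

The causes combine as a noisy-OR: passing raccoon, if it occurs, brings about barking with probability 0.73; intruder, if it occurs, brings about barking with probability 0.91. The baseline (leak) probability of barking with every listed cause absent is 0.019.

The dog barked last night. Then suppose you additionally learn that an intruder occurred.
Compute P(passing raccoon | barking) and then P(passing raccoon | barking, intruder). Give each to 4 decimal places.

P(passing raccoon | barking) ≈ 0.4115; P(passing raccoon | barking, intruder) ≈ 0.3453

Under noisy-OR, P(barking | causes) = 1 − (1−0.019)·∏(1−qᵢ) over the active causes.
Numerator (weight on configurations with passing raccoon): 0.075204 + 0.222272 = 0.297476
Denominator P(barking): 0.019×0.67×0.31 + 0.91171×0.67×0.69 + 0.73513×0.33×0.31 + 0.976162×0.33×0.69 = 0.722906
P(passing raccoon | barking) = 0.297476/0.722906 ≈ 0.4115

Now also conditioning on intruder=true:
By total probability over both values of passing raccoon:
  P(barking | intruder) = 0.91171·0.67 + 0.976162·0.33
        = 0.610846 + 0.322133 = 0.932979
Keeping only the passing raccoon-present terms gives 0.322133, so
  P(passing raccoon | barking, intruder) = 0.322133 / 0.932979 ≈ 0.3453
Conditioning on intruder lowers the posterior on passing raccoon: the classic explaining-away effect in a common-effect structure.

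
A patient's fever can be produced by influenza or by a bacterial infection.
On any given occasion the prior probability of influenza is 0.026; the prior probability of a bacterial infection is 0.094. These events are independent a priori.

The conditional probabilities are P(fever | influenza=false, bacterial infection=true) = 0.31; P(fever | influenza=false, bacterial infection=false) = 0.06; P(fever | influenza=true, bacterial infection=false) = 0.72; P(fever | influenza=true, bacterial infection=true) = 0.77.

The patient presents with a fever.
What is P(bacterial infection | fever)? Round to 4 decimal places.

P(fever) = 0.06×0.974×0.906 + 0.31×0.974×0.094 + 0.72×0.026×0.906 + 0.77×0.026×0.094 = 0.052947 + 0.028382 + 0.016960 + 0.001882 = 0.100171
Of this, 0.030264 comes from 0.028382 + 0.001882 (the bacterial infection=true cases).
Hence the posterior is 0.030264/0.100171 ≈ 0.3021.

P(bacterial infection | fever) ≈ 0.3021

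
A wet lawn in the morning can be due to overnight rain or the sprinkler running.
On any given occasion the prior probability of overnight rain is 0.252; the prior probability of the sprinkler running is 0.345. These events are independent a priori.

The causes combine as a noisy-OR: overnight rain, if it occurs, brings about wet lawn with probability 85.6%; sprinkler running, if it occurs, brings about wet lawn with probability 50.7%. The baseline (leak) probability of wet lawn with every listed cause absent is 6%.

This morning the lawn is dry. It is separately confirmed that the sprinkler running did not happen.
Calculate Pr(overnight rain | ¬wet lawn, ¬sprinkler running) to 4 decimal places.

Under noisy-OR, P(wet lawn | causes) = 1 − (1−0.06)·∏(1−qᵢ) over the active causes.
P(¬wet lawn | ¬sprinkler running) = 0.94·0.748 + 0.13536·0.252 = 0.703120 + 0.034111 = 0.737231
Restricting to configurations with overnight rain present: 0.13536·0.252 = 0.034111.
So P(overnight rain | ¬wet lawn, ¬sprinkler running) = 0.034111/0.737231 ≈ 0.0463.

Pr(overnight rain | ¬wet lawn, ¬sprinkler running) ≈ 0.0463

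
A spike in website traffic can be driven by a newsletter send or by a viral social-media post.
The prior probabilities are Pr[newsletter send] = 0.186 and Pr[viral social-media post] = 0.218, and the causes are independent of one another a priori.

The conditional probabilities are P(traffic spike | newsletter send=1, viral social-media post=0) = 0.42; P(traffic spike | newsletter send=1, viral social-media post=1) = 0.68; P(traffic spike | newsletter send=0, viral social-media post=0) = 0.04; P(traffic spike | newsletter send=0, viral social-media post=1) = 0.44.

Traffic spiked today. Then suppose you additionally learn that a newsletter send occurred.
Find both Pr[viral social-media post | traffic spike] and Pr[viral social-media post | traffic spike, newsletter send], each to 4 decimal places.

P(traffic spike) = 0.04*0.814*0.782 + 0.44*0.814*0.218 + 0.42*0.186*0.782 + 0.68*0.186*0.218 = 0.025462 + 0.078079 + 0.061090 + 0.027573 = 0.192204
Restricting to configurations with viral social-media post present: 0.078079 + 0.027573 = 0.105652.
So P(viral social-media post | traffic spike) = 0.105652/0.192204 ≈ 0.5497.

Now also conditioning on newsletter send=true:
For the numerator, keep only viral social-media post=true terms: 0.68×0.218 = 0.148240
Denominator P(traffic spike | newsletter send): 0.42×0.782 + 0.68×0.218 = 0.476680
Posterior = 0.148240 / 0.476680 ≈ 0.3110
The drop from 0.5497 to 0.3110 is the explaining-away (discounting) effect.

Pr[viral social-media post | traffic spike] ≈ 0.5497; Pr[viral social-media post | traffic spike, newsletter send] ≈ 0.3110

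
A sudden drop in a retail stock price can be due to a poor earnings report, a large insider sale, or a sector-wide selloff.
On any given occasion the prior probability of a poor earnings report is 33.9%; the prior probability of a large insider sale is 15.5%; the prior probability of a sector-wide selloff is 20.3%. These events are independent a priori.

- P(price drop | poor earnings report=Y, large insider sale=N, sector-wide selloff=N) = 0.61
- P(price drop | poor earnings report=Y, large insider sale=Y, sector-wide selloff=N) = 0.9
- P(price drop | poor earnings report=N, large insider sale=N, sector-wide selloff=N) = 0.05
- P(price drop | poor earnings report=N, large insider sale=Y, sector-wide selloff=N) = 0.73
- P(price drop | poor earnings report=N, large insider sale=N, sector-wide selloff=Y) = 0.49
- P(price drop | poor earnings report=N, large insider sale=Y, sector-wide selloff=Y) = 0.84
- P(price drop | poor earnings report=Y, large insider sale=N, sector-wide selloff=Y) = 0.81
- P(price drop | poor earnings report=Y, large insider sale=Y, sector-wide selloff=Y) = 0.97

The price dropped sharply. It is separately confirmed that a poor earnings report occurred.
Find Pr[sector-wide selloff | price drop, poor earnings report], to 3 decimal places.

Weight on sector-wide selloff=true, given the evidence: 0.138943 + 0.030521 = 0.169464
Denominator P(price drop | poor earnings report): 0.61·0.845·0.797 + 0.81·0.845·0.203 + 0.9·0.155·0.797 + 0.97·0.155·0.203 = 0.691460
Posterior = 0.169464 / 0.691460 ≈ 0.245

Pr[sector-wide selloff | price drop, poor earnings report] ≈ 0.245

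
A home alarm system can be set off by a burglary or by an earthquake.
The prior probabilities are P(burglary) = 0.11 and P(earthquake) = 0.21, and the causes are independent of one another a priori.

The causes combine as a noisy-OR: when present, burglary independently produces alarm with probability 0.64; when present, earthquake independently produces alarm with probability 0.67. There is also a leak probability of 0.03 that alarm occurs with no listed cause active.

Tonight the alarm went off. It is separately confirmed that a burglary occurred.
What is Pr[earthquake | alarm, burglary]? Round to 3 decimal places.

Pr[earthquake | alarm, burglary] ≈ 0.265

Under noisy-OR, P(alarm | causes) = 1 − (1−0.03)·∏(1−qᵢ) over the active causes.
By total probability over both values of earthquake:
  P(alarm | burglary) = 0.6508*0.79 + 0.884764*0.21
        = 0.514132 + 0.185800 = 0.699932
Configurations with earthquake contribute 0.185800, so
  P(earthquake | alarm, burglary) = 0.185800 / 0.699932 ≈ 0.265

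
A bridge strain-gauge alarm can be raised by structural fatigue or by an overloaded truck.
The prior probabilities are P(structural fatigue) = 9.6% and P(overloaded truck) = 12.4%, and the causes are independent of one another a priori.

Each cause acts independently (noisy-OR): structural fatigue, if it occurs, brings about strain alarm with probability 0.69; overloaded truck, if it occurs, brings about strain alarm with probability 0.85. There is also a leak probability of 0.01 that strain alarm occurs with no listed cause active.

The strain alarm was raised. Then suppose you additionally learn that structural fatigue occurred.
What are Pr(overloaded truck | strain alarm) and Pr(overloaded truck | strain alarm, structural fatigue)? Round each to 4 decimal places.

Pr(overloaded truck | strain alarm) ≈ 0.6173; Pr(overloaded truck | strain alarm, structural fatigue) ≈ 0.1631

Under noisy-OR, P(strain alarm | causes) = 1 − (1−0.01)·∏(1−qᵢ) over the active causes.
Enumerate the 4 (structural fatigue, overloaded truck) configurations and weight by the priors:
  P(strain alarm) = 0.01×0.904×0.876 + 0.8515×0.904×0.124 + 0.6931×0.096×0.876 + 0.953965×0.096×0.124
        = 0.007919 + 0.095450 + 0.058287 + 0.011356 = 0.173012
The terms with overloaded truck present sum to 0.106806, so
  P(overloaded truck | strain alarm) = 0.106806 / 0.173012 ≈ 0.6173

Now condition on the additional information:
Sum P(strain alarm|·) weighted by the priors over both values of overloaded truck:
  P(strain alarm | structural fatigue) = 0.6931·0.876 + 0.953965·0.124
        = 0.607156 + 0.118292 = 0.725448
Keeping only the overloaded truck-present terms gives 0.118292, so
  P(overloaded truck | strain alarm, structural fatigue) = 0.118292 / 0.725448 ≈ 0.1631
— structural fatigue explains away the evidence for overloaded truck.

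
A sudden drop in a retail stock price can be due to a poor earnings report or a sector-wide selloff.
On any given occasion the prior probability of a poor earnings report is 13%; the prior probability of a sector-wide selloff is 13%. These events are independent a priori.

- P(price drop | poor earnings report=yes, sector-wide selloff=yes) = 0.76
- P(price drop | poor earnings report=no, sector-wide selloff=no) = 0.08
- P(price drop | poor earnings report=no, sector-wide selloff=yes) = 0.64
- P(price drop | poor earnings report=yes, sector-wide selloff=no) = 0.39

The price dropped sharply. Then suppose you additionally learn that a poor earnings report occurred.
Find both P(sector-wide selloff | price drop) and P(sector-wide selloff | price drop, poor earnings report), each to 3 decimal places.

P(price drop) = 0.08·0.87·0.87 + 0.64·0.87·0.13 + 0.39·0.13·0.87 + 0.76·0.13·0.13 = 0.060552 + 0.072384 + 0.044109 + 0.012844 = 0.189889
Of this, 0.085228 comes from 0.072384 + 0.012844 (the sector-wide selloff=true cases).
Hence the posterior is 0.085228/0.189889 ≈ 0.449.

Now condition on the additional information:
By total probability over both values of sector-wide selloff:
  P(price drop | poor earnings report) = 0.39*0.87 + 0.76*0.13
        = 0.339300 + 0.098800 = 0.438100
The terms with sector-wide selloff present sum to 0.098800, so
  P(sector-wide selloff | price drop, poor earnings report) = 0.098800 / 0.438100 ≈ 0.226

P(sector-wide selloff | price drop) ≈ 0.449; P(sector-wide selloff | price drop, poor earnings report) ≈ 0.226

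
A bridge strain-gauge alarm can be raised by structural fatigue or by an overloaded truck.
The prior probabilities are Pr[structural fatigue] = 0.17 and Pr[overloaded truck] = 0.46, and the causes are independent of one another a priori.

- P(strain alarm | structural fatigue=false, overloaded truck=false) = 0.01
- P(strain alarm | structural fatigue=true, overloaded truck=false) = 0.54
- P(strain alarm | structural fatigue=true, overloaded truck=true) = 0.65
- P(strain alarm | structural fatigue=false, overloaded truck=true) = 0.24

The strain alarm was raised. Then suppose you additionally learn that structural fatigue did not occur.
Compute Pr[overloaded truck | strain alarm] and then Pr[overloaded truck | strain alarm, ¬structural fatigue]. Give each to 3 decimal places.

P(strain alarm) = 0.01·0.83·0.54 + 0.24·0.83·0.46 + 0.54·0.17·0.54 + 0.65·0.17·0.46 = 0.004482 + 0.091632 + 0.049572 + 0.050830 = 0.196516
Of this, 0.142462 comes from 0.091632 + 0.050830 (the overloaded truck=true cases).
P(overloaded truck | strain alarm) = 0.142462 / 0.196516 ≈ 0.725

With the extra evidence:
Weight on overloaded truck=true, given the evidence: 0.24×0.46 = 0.110400
Normalizer over all consistent configurations: 0.01×0.54 + 0.24×0.46 = 0.115800
P(overloaded truck | strain alarm, ¬structural fatigue) = 0.110400/0.115800 ≈ 0.953
Ruling out structural fatigue raises the posterior on overloaded truck — the flip side of explaining away.

Pr[overloaded truck | strain alarm] ≈ 0.725; Pr[overloaded truck | strain alarm, ¬structural fatigue] ≈ 0.953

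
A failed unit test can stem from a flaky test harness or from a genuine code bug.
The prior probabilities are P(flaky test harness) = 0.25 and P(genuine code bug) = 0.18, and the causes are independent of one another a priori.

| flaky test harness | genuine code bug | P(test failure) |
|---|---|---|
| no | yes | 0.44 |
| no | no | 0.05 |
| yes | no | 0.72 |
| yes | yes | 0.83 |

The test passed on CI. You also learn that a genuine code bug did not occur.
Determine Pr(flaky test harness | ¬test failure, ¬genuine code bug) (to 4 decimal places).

Pr(flaky test harness | ¬test failure, ¬genuine code bug) ≈ 0.0895

Weight on flaky test harness=true, given the evidence: 0.28·0.25 = 0.070000
Denominator P(¬test failure | ¬genuine code bug): 0.95·0.75 + 0.28·0.25 = 0.782500
P(flaky test harness | ¬test failure, ¬genuine code bug) = 0.070000/0.782500 ≈ 0.0895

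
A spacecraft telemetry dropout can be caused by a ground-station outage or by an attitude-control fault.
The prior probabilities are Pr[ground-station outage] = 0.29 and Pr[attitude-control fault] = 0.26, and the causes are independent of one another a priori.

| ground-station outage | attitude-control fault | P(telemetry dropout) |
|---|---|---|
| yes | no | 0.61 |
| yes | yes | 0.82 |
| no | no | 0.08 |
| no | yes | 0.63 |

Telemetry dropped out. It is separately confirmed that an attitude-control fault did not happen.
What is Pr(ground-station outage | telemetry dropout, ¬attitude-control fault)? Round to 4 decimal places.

Pr(ground-station outage | telemetry dropout, ¬attitude-control fault) ≈ 0.7570

Sum P(telemetry dropout|·) weighted by the priors over both values of ground-station outage:
  P(telemetry dropout | ¬attitude-control fault) = 0.08*0.71 + 0.61*0.29
        = 0.056800 + 0.176900 = 0.233700
The terms with ground-station outage present sum to 0.176900, so
  P(ground-station outage | telemetry dropout, ¬attitude-control fault) = 0.176900 / 0.233700 ≈ 0.7570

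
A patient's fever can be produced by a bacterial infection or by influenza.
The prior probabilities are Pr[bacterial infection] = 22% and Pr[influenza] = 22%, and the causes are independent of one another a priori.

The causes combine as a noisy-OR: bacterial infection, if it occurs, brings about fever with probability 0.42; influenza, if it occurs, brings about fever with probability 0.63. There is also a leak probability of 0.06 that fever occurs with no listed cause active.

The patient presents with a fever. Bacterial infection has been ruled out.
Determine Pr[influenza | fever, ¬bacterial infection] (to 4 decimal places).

Under noisy-OR, P(fever | causes) = 1 − (1−0.06)·∏(1−qᵢ) over the active causes.
Numerator (weight on configurations with influenza): 0.6522*0.22 = 0.143484
Normalizer over all consistent configurations: 0.06*0.78 + 0.6522*0.22 = 0.190284
P(influenza | fever, ¬bacterial infection) = 0.143484/0.190284 ≈ 0.7541

Pr[influenza | fever, ¬bacterial infection] ≈ 0.7541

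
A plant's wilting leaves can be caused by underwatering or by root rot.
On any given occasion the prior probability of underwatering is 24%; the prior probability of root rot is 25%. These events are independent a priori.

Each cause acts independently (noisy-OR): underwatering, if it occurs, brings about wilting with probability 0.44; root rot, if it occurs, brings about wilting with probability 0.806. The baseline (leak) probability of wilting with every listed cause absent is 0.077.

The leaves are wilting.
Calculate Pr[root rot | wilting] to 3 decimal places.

Under noisy-OR, P(wilting | causes) = 1 − (1−0.077)·∏(1−qᵢ) over the active causes.
P(wilting) = 0.077×0.76×0.75 + 0.820938×0.76×0.25 + 0.48312×0.24×0.75 + 0.899725×0.24×0.25 = 0.043890 + 0.155978 + 0.086962 + 0.053983 = 0.340813
The root rot-present share is 0.155978 + 0.053983 = 0.209961.
Hence the posterior is 0.209961/0.340813 ≈ 0.616.

Pr[root rot | wilting] ≈ 0.616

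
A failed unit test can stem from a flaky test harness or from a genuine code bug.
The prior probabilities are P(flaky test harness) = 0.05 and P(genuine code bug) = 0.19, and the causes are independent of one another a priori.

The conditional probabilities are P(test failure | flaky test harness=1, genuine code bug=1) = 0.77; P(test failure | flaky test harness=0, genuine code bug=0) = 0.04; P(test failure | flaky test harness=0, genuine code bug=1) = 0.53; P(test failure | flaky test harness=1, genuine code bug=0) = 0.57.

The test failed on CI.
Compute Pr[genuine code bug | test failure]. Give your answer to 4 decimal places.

P(test failure) = 0.04*0.95*0.81 + 0.53*0.95*0.19 + 0.57*0.05*0.81 + 0.77*0.05*0.19 = 0.030780 + 0.095665 + 0.023085 + 0.007315 = 0.156845
Of this, 0.102980 comes from 0.095665 + 0.007315 (the genuine code bug=true cases).
Hence the posterior is 0.102980/0.156845 ≈ 0.6566.

Pr[genuine code bug | test failure] ≈ 0.6566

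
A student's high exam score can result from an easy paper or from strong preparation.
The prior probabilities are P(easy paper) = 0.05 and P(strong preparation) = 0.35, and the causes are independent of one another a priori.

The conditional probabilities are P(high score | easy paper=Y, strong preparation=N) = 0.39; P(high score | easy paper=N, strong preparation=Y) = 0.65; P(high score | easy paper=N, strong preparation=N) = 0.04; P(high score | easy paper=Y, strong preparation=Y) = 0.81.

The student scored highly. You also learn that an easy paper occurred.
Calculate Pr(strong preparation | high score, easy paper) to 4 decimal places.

Pr(strong preparation | high score, easy paper) ≈ 0.5279

For the numerator, keep only strong preparation=true terms: 0.81*0.35 = 0.283500
The normalizing constant is 0.39*0.65 + 0.81*0.35 = 0.537000
P(strong preparation | high score, easy paper) = 0.283500/0.537000 ≈ 0.5279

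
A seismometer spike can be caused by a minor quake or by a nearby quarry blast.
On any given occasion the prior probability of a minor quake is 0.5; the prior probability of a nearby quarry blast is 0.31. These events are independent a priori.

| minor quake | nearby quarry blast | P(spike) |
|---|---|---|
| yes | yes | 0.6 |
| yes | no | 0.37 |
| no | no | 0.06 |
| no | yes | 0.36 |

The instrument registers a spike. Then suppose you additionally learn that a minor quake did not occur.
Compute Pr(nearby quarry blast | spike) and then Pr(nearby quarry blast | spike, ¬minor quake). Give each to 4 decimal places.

P(spike) = 0.06*0.5*0.69 + 0.36*0.5*0.31 + 0.37*0.5*0.69 + 0.6*0.5*0.31 = 0.020700 + 0.055800 + 0.127650 + 0.093000 = 0.297150
Of this, 0.148800 comes from 0.055800 + 0.093000 (the nearby quarry blast=true cases).
P(nearby quarry blast | spike) = 0.148800 / 0.297150 ≈ 0.5008

Now condition on the additional information:
For the numerator, keep only nearby quarry blast=true terms: 0.36·0.31 = 0.111600
Denominator P(spike | ¬minor quake): 0.06·0.69 + 0.36·0.31 = 0.153000
P(nearby quarry blast | spike, ¬minor quake) = 0.111600/0.153000 ≈ 0.7294

Pr(nearby quarry blast | spike) ≈ 0.5008; Pr(nearby quarry blast | spike, ¬minor quake) ≈ 0.7294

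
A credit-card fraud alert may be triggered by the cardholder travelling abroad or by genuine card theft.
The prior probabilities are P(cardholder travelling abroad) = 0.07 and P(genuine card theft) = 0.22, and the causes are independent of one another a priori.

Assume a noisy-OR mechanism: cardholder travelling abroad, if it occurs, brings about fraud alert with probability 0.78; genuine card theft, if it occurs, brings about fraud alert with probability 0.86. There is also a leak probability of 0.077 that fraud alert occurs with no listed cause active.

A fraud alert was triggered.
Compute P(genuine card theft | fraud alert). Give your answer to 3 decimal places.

P(genuine card theft | fraud alert) ≈ 0.660

Under noisy-OR, P(fraud alert | causes) = 1 − (1−0.077)·∏(1−qᵢ) over the active causes.
For the numerator, keep only genuine card theft=true terms: 0.178162 + 0.014962 = 0.193124
Denominator P(fraud alert): 0.077*0.93*0.78 + 0.87078*0.93*0.22 + 0.79694*0.07*0.78 + 0.971572*0.07*0.22 = 0.292493
Posterior = 0.193124 / 0.292493 ≈ 0.660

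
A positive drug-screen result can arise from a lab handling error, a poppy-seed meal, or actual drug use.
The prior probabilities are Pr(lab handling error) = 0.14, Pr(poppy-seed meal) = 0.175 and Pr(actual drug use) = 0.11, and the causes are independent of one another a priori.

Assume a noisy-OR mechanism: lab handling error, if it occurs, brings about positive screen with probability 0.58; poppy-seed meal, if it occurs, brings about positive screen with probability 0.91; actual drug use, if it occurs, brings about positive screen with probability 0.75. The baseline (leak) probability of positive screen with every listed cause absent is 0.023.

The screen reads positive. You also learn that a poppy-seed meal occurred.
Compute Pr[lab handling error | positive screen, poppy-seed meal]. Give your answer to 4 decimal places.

Under noisy-OR, P(positive screen | causes) = 1 − (1−0.023)·∏(1−qᵢ) over the active causes.
For the numerator, keep only lab handling error=true terms: 0.119998 + 0.015258 = 0.135256
Denominator P(positive screen | poppy-seed meal): 0.91207·0.86·0.89 + 0.978017·0.86·0.11 + 0.963069·0.14·0.89 + 0.990767·0.14·0.11 = 0.925874
P(lab handling error | positive screen, poppy-seed meal) = 0.135256/0.925874 ≈ 0.1461

Pr[lab handling error | positive screen, poppy-seed meal] ≈ 0.1461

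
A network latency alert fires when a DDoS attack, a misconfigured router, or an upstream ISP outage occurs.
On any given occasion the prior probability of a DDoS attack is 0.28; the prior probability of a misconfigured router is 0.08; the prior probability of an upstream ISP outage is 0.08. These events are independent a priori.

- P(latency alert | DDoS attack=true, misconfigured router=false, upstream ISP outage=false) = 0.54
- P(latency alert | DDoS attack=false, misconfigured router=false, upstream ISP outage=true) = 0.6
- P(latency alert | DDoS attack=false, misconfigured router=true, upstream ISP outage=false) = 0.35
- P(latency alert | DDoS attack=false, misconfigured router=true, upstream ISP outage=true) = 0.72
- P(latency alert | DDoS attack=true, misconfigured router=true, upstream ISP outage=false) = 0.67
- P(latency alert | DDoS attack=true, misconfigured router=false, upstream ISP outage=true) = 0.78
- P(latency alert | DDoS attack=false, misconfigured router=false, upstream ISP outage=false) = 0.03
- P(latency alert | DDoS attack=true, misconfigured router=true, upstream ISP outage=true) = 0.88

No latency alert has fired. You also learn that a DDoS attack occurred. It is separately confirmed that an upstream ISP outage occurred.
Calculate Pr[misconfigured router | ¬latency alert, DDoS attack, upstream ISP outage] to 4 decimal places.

Pr[misconfigured router | ¬latency alert, DDoS attack, upstream ISP outage] ≈ 0.0453

P(¬latency alert | DDoS attack, upstream ISP outage) = 0.22*0.92 + 0.12*0.08 = 0.202400 + 0.009600 = 0.212000
The misconfigured router-present share is 0.12*0.08 = 0.009600.
So P(misconfigured router | ¬latency alert, DDoS attack, upstream ISP outage) = 0.009600/0.212000 ≈ 0.0453.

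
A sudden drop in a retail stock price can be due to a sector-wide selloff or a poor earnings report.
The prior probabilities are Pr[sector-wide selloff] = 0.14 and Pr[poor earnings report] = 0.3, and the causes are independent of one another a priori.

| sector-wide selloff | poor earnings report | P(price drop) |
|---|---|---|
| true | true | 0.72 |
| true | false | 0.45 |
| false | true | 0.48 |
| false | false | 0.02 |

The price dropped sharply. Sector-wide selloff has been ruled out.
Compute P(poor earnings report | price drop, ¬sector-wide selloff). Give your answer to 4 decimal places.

Numerator (weight on configurations with poor earnings report): 0.48·0.3 = 0.144000
Denominator P(price drop | ¬sector-wide selloff): 0.02·0.7 + 0.48·0.3 = 0.158000
P(poor earnings report | price drop, ¬sector-wide selloff) = 0.144000/0.158000 ≈ 0.9114

P(poor earnings report | price drop, ¬sector-wide selloff) ≈ 0.9114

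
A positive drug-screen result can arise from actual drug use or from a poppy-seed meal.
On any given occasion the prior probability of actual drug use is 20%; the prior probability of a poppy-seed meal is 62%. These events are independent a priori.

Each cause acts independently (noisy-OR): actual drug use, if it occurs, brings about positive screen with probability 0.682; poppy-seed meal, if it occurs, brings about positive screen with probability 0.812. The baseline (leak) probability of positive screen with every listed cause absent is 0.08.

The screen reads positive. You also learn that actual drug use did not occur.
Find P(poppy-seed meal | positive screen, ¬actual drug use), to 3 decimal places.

Under noisy-OR, P(positive screen | causes) = 1 − (1−0.08)·∏(1−qᵢ) over the active causes.
By total probability over both values of poppy-seed meal:
  P(positive screen | ¬actual drug use) = 0.08×0.38 + 0.82704×0.62
        = 0.030400 + 0.512765 = 0.543165
The terms with poppy-seed meal present sum to 0.512765, so
  P(poppy-seed meal | positive screen, ¬actual drug use) = 0.512765 / 0.543165 ≈ 0.944

P(poppy-seed meal | positive screen, ¬actual drug use) ≈ 0.944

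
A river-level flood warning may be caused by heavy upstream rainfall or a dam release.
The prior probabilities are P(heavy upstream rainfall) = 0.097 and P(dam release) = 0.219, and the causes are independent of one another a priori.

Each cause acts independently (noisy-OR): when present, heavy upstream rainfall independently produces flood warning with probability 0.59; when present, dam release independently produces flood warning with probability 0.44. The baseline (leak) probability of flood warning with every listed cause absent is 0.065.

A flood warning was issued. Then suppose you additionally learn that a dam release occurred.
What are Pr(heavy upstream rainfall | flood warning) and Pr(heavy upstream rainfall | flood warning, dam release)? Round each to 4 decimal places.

Pr(heavy upstream rainfall | flood warning) ≈ 0.3116; Pr(heavy upstream rainfall | flood warning, dam release) ≈ 0.1504

Under noisy-OR, P(flood warning | causes) = 1 − (1−0.065)·∏(1−qᵢ) over the active causes.
Numerator (weight on configurations with heavy upstream rainfall): 0.046716 + 0.016683 = 0.063399
The normalizing constant is 0.065*0.903*0.781 + 0.4764*0.903*0.219 + 0.61665*0.097*0.781 + 0.785324*0.097*0.219 = 0.203451
Posterior = 0.063399 / 0.203451 ≈ 0.3116

Now condition on the additional information:
By total probability over both values of heavy upstream rainfall:
  P(flood warning | dam release) = 0.4764×0.903 + 0.785324×0.097
        = 0.430189 + 0.076176 = 0.506365
The terms with heavy upstream rainfall present sum to 0.076176, so
  P(heavy upstream rainfall | flood warning, dam release) = 0.076176 / 0.506365 ≈ 0.1504
The drop from 0.3116 to 0.1504 is the explaining-away (discounting) effect.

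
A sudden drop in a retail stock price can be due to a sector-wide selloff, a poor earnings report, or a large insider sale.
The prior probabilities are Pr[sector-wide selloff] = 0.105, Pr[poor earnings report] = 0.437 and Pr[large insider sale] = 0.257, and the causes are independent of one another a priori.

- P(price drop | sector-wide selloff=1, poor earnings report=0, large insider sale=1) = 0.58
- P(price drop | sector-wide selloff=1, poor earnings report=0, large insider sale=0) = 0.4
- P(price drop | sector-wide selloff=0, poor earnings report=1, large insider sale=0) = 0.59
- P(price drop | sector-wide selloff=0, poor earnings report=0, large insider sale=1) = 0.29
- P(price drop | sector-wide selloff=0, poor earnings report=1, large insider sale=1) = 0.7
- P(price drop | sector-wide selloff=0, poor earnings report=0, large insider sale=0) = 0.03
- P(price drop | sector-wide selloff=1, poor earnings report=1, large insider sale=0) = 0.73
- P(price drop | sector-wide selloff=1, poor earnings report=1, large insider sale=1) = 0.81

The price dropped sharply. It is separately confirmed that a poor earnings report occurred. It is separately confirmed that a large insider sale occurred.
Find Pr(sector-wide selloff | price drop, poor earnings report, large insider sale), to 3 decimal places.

Pr(sector-wide selloff | price drop, poor earnings report, large insider sale) ≈ 0.120

Enumerate both values of sector-wide selloff and weight by the priors:
  P(price drop | poor earnings report, large insider sale) = 0.7·0.895 + 0.81·0.105
        = 0.626500 + 0.085050 = 0.711550
The terms with sector-wide selloff present sum to 0.085050, so
  P(sector-wide selloff | price drop, poor earnings report, large insider sale) = 0.085050 / 0.711550 ≈ 0.120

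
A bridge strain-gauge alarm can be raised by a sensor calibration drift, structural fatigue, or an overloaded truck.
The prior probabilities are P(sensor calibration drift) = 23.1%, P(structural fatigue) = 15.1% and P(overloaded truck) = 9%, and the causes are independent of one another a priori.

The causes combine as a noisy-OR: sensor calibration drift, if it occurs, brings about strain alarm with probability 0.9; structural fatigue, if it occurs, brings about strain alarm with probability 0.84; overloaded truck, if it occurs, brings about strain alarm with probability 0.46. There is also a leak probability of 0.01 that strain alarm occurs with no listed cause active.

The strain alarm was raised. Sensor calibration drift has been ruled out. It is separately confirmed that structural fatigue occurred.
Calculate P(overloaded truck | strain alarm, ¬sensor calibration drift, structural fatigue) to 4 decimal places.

P(overloaded truck | strain alarm, ¬sensor calibration drift, structural fatigue) ≈ 0.0970

Under noisy-OR, P(strain alarm | causes) = 1 − (1−0.01)·∏(1−qᵢ) over the active causes.
By total probability over both values of overloaded truck:
  P(strain alarm | ¬sensor calibration drift, structural fatigue) = 0.8416*0.91 + 0.914464*0.09
        = 0.765856 + 0.082302 = 0.848158
Configurations with overloaded truck contribute 0.082302, so
  P(overloaded truck | strain alarm, ¬sensor calibration drift, structural fatigue) = 0.082302 / 0.848158 ≈ 0.0970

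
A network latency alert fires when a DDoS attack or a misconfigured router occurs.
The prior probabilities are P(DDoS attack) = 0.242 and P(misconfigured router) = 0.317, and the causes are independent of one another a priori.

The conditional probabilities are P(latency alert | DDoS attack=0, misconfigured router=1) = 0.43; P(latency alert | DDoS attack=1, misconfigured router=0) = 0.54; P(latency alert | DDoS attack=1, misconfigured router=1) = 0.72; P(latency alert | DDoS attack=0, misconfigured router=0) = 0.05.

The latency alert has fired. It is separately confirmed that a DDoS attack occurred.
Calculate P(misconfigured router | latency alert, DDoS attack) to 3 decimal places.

P(misconfigured router | latency alert, DDoS attack) ≈ 0.382

P(latency alert | DDoS attack) = 0.54*0.683 + 0.72*0.317 = 0.368820 + 0.228240 = 0.597060
Of this, 0.228240 comes from 0.72*0.317 (the misconfigured router=true cases).
P(misconfigured router | latency alert, DDoS attack) = 0.228240 / 0.597060 ≈ 0.382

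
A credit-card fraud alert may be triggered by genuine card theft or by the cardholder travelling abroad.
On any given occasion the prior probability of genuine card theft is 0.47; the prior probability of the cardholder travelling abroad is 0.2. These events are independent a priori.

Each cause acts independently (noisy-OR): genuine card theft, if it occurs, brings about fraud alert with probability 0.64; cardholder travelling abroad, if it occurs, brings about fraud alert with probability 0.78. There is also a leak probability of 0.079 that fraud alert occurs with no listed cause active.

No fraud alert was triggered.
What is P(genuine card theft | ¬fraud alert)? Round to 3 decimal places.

Under noisy-OR, P(fraud alert | causes) = 1 − (1−0.079)·∏(1−qᵢ) over the active causes.
For the numerator, keep only genuine card theft=true terms: 0.124667 + 0.006857 = 0.131524
Denominator P(¬fraud alert): 0.921·0.53·0.8 + 0.20262·0.53·0.2 + 0.33156·0.47·0.8 + 0.072943·0.47·0.2 = 0.543506
P(genuine card theft | ¬fraud alert) = 0.131524/0.543506 ≈ 0.242

P(genuine card theft | ¬fraud alert) ≈ 0.242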